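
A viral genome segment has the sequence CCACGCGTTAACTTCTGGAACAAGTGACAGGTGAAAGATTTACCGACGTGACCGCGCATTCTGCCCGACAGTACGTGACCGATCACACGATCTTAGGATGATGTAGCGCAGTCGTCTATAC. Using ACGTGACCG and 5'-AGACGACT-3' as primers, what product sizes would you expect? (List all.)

72 bp, 45 bp

The forward primer ACGTGACCG matches the top strand at positions 46–54, 73–81.
The reverse primer's reverse complement is AGTCGTCT, matching at positions 110–117.
Each forward site pairs with the reverse site to give a product ending at position 117: sizes 72, 45 bp.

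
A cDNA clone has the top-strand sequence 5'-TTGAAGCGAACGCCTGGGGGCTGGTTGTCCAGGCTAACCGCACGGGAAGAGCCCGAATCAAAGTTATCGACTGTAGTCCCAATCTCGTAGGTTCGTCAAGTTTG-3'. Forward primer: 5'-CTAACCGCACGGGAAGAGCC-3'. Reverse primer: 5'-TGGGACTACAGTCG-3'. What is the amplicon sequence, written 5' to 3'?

5'-CTAACCGCACGGGAAGAGCCCGAATCAAAGTTATCGACTGTAGTCCCA-3'

Forward primer CTAACCGCACGGGAAGAGCC is found on the top strand at positions 34–53.
Reverse complement of the reverse primer: CGACTGTAGTCCCA. This occurs on the top strand at positions 68–81.
The product is the template from position 34 through 81 (48 bp).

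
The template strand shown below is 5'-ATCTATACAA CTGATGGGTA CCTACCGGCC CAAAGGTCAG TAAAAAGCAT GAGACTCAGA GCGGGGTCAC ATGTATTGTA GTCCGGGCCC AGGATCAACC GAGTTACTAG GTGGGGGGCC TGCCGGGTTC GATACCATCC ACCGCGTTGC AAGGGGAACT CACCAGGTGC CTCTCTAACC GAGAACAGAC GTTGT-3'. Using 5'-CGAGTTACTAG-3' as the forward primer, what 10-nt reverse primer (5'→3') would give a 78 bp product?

The forward primer binds at positions 100–110, so a 78 bp product ends at position 100 + 78 − 1 = 177.
The reverse primer anneals to the top strand over positions 168–177, i.e. to TGCCTCTCTA.
Its sequence written 5'→3' is the reverse complement: TAGAGAGGCA.

5'-TAGAGAGGCA-3'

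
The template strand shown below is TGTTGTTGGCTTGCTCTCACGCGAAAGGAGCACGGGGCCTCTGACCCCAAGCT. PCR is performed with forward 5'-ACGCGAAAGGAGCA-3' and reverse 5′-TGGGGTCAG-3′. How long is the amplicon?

The forward primer matches the template at positions 19–32.
Taking the reverse complement of TGGGGTCAG gives CTGACCCCA, found at positions 41–49 on the template; the primer anneals here to the top strand with its 3' end pointing upstream.
The product runs from position 19 to position 49, so its length is 49 − 19 + 1 = 31 bp.

31 bp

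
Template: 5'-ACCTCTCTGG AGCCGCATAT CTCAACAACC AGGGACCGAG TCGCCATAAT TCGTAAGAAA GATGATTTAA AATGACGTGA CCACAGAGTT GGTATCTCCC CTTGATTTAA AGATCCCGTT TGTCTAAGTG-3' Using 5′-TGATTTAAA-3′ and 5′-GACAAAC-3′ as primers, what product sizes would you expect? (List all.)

The forward primer TGATTTAAA matches the top strand at positions 63–71, 103–111.
The reverse primer's reverse complement is GTTTGTC, matching at positions 118–124.
Each forward site pairs with the reverse site to give a product ending at position 124: sizes 62, 22 bp.

62 bp, 22 bp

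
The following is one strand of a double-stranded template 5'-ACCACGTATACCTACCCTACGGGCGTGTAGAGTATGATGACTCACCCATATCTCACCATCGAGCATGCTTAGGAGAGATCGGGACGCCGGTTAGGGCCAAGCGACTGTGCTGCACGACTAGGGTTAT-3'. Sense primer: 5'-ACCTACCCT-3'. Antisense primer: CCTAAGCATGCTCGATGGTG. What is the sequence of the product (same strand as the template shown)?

5'-ACCTACCCTACGGGCGTGTAGAGTATGATGACTCACCCATATCTCACCATCGAGCATGCTTAGG-3'

The forward primer matches the template at positions 10–18.
Taking the reverse complement of CCTAAGCATGCTCGATGGTG gives CACCATCGAGCATGCTTAGG, found at positions 54–73 on the template; the primer anneals here to the top strand with its 3' end pointing upstream.
The product is the template from position 10 through 73 (64 bp).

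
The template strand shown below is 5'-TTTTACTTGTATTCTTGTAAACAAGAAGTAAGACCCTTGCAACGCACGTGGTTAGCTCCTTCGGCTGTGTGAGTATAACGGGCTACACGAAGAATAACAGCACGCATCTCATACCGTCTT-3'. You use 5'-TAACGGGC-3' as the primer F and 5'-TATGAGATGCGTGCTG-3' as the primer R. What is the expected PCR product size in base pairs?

38 bp

Scanning the template, TAACGGGC occurs at positions 76–83; this primer anneals to the bottom strand there with its 3' end pointing downstream.
The reverse primer's reverse complement is CAGCACGCATCTCATA, which matches the template at positions 98–113.
Product length = (reverse-primer end) − (forward-primer start) + 1 = 113 − 76 + 1 = 38 bp.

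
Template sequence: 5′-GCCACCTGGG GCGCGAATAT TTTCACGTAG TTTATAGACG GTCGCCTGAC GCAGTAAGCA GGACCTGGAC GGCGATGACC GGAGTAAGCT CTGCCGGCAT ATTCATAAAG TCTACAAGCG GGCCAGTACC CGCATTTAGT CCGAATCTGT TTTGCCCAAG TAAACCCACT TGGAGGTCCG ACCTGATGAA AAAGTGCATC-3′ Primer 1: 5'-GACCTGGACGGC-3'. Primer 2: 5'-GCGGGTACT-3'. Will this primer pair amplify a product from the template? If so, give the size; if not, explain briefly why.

Primer 1 (GACCTGGACGGC) matches the top strand at positions 62–73; it acts as a forward primer.
Primer 2's reverse complement is AGTACCCGC, matching the top strand at positions 125–133; it acts as a reverse primer.
The 3' ends face each other across positions 62–133, giving a 72 bp product.

Yes — a 72 bp product.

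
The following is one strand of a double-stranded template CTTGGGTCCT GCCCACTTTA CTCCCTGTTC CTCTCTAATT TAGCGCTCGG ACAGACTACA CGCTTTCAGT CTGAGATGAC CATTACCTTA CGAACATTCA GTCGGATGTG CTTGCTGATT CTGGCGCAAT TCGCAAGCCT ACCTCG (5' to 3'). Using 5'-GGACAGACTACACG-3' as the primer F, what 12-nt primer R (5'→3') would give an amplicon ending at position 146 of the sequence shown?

5'-CGAGGTAGGCTT-3'

The forward primer binds at positions 49–62; the product's 3' end on the top strand is position 146.
The reverse primer anneals to the top strand over positions 135–146, i.e. to AAGCCTACCTCG.
Its sequence written 5'→3' is the reverse complement: CGAGGTAGGCTT.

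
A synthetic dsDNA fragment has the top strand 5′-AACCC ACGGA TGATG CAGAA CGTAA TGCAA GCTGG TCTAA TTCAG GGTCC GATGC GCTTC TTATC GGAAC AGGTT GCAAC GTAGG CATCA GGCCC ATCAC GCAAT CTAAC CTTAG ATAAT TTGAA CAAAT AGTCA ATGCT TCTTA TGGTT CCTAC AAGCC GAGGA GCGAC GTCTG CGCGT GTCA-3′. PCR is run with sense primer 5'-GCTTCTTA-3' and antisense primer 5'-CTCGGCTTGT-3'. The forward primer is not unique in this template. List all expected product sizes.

The forward primer GCTTCTTA matches the top strand at positions 56–63, 138–145.
The reverse primer's reverse complement is ACAAGCCGAG, matching at positions 154–163.
Each forward site pairs with the reverse site to give a product ending at position 163: sizes 108, 26 bp.

108 bp, 26 bp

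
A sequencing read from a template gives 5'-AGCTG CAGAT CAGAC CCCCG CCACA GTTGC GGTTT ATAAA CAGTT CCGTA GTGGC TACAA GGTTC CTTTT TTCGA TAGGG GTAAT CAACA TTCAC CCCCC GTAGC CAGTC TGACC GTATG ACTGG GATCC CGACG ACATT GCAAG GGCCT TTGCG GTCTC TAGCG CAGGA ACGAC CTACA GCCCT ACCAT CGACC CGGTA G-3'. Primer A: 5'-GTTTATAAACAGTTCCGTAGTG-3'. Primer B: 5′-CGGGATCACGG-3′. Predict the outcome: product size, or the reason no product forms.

No product — primer B has no binding site in the template.

Primer B (CGGGATCACGG) does not match the top strand, and its reverse complement CCGTGATCCCG does not match either.
With no annealing site for primer B, no amplification occurs.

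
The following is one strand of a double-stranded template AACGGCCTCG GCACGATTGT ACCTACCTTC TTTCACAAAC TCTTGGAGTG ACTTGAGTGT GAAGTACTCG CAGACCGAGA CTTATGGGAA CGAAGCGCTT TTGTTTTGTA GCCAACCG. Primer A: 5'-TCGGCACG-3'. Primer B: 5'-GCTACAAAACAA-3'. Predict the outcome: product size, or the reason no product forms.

Yes — a 105 bp product.

Primer A (TCGGCACG) matches the top strand at positions 8–15; it acts as a forward primer.
Primer B's reverse complement is TTGTTTTGTAGC, matching the top strand at positions 101–112; it acts as a reverse primer.
The 3' ends face each other across positions 8–112, giving a 105 bp product.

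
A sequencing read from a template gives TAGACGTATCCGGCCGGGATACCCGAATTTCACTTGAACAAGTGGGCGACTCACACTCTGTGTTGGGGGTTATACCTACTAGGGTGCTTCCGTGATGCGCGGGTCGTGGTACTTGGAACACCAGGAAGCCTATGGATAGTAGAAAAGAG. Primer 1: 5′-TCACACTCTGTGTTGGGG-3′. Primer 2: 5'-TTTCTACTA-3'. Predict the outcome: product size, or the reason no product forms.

Primer 1 (TCACACTCTGTGTTGGGG) matches the top strand at positions 51–68; it acts as a forward primer.
Primer 2's reverse complement is TAGTAGAAA, matching the top strand at positions 137–145; it acts as a reverse primer.
The 3' ends face each other across positions 51–145, giving a 95 bp product.

Yes — a 95 bp product.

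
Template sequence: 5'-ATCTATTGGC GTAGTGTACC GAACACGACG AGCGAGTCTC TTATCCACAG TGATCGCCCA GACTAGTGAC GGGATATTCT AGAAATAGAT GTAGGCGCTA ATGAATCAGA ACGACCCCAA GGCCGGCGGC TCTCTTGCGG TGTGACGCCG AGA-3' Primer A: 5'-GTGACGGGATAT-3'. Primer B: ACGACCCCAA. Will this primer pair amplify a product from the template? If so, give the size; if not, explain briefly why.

No product — both primers anneal to the same strand and extend in the same direction.

Primer A (GTGACGGGATAT) matches the top strand at positions 66–77 (3' end points downstream).
Primer B (ACGACCCCAA) also matches the top strand directly, at positions 111–120 — its reverse complement TTGGGGTCGT is not present.
Both primers anneal to the bottom strand with 3' ends pointing the same way, so neither can prime synthesis back toward the other.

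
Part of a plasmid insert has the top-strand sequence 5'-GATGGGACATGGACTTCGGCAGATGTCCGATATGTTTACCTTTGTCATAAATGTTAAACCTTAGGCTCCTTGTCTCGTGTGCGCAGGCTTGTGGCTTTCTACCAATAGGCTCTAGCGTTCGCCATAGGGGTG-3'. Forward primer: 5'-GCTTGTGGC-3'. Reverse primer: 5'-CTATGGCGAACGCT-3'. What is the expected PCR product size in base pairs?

41 bp

The forward primer matches the template at positions 87–95.
Reverse complement of the reverse primer: AGCGTTCGCCATAG. This occurs on the top strand at positions 114–127.
Product length = (reverse-primer end) − (forward-primer start) + 1 = 127 − 87 + 1 = 41 bp.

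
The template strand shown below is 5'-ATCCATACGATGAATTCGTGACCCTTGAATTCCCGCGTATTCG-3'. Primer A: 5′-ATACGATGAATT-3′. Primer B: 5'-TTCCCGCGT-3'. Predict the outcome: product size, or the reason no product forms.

No product — both primers anneal to the same strand and extend in the same direction.

Primer A (ATACGATGAATT) matches the top strand at positions 5–16 (3' end points downstream).
Primer B (TTCCCGCGT) also matches the top strand directly, at positions 30–38 — its reverse complement ACGCGGGAA is not present.
Both primers anneal to the bottom strand with 3' ends pointing the same way, so neither can prime synthesis back toward the other.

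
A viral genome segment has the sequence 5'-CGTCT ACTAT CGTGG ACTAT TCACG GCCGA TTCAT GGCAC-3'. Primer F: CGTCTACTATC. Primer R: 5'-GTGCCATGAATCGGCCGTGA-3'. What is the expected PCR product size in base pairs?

Scanning the template, CGTCTACTATC occurs at positions 1–11; this primer anneals to the bottom strand there with its 3' end pointing downstream.
Reverse complement of the reverse primer: TCACGGCCGATTCATGGCAC. This occurs on the top strand at positions 21–40.
The product runs from position 1 to position 40, so its length is 40 − 1 + 1 = 40 bp.

40 bp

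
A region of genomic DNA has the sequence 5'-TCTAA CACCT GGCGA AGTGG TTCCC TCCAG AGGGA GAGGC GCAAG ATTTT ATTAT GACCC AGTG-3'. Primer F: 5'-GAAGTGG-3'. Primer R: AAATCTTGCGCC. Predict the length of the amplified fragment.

36 bp

Forward primer GAAGTGG is found on the top strand at positions 14–20.
Taking the reverse complement of AAATCTTGCGCC gives GGCGCAAGATTT, found at positions 38–49 on the template; the primer anneals here to the top strand with its 3' end pointing upstream.
Product length = (reverse-primer end) − (forward-primer start) + 1 = 49 − 14 + 1 = 36 bp.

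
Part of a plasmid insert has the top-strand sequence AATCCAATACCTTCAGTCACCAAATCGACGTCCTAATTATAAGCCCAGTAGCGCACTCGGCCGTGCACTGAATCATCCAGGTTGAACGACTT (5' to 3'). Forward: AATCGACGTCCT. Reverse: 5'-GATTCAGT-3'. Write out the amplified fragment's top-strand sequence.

Scanning the template, AATCGACGTCCT occurs at positions 23–34; this primer anneals to the bottom strand there with its 3' end pointing downstream.
Reverse complement of the reverse primer: ACTGAATC. This occurs on the top strand at positions 67–74.
The product is the template from position 23 through 74 (52 bp).

5'-AATCGACGTCCTAATTATAAGCCCAGTAGCGCACTCGGCCGTGCACTGAATC-3'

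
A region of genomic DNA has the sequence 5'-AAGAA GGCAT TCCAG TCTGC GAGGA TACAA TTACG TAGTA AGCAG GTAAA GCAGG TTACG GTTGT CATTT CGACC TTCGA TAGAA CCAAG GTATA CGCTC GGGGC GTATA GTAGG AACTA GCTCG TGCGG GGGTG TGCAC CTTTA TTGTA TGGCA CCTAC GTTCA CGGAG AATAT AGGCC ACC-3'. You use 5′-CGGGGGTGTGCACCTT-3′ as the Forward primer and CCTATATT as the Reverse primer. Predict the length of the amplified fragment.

The forward primer matches the template at positions 128–143.
The reverse primer's reverse complement is AATATAGG, which matches the template at positions 171–178.
The product runs from position 128 to position 178, so its length is 178 − 128 + 1 = 51 bp.

51 bp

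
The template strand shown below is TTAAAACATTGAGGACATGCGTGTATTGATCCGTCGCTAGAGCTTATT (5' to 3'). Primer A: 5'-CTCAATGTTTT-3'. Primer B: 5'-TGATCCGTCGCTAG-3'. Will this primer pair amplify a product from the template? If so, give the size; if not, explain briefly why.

No product — the primers' 3' ends point away from each other.

Primer A (CTCAATGTTTT) has reverse complement AAAACATTGAG, which matches the top strand at positions 3–13; primer A anneals to the top strand there with its 3' end pointing upstream toward position 3.
Primer B (TGATCCGTCGCTAG) matches the top strand directly at positions 27–40; it anneals to the bottom strand with its 3' end pointing downstream toward position 40.
The 3' ends diverge (primer A extends toward position 1, primer B toward position 48), so the primers never converge on a shared product.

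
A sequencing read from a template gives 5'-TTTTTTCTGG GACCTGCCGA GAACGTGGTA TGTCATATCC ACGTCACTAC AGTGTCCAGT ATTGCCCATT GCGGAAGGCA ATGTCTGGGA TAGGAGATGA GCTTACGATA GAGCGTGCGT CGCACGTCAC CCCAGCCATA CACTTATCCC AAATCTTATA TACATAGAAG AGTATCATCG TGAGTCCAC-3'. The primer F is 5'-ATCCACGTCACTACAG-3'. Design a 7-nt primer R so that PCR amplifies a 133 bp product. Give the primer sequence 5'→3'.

The forward primer binds at positions 37–52, so a 133 bp product ends at position 37 + 133 − 1 = 169.
The reverse primer anneals to the top strand over positions 163–169, i.e. to CATAGAA.
Its sequence written 5'→3' is the reverse complement: TTCTATG.

5'-TTCTATG-3'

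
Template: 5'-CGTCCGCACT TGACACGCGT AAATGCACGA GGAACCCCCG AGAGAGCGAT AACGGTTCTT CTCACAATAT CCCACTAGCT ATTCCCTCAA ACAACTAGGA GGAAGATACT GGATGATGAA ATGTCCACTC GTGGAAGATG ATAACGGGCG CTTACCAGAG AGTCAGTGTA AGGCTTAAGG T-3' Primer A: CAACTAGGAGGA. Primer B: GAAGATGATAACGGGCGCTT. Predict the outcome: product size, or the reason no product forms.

No product — both primers anneal to the same strand and extend in the same direction.

Primer A (CAACTAGGAGGA) matches the top strand at positions 92–103 (3' end points downstream).
Primer B (GAAGATGATAACGGGCGCTT) also matches the top strand directly, at positions 134–153 — its reverse complement AAGCGCCCGTTATCATCTTC is not present.
Both primers anneal to the bottom strand with 3' ends pointing the same way, so neither can prime synthesis back toward the other.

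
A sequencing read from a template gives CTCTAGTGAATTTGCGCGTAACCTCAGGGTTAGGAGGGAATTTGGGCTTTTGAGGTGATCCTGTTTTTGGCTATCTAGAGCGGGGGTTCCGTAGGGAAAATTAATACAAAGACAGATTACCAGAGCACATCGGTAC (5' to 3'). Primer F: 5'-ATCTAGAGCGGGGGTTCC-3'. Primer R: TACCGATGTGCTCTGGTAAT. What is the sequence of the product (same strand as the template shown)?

Forward primer ATCTAGAGCGGGGGTTCC is found on the top strand at positions 73–90.
The reverse primer's reverse complement is ATTACCAGAGCACATCGGTA, which matches the template at positions 116–135.
The product is the template from position 73 through 135 (63 bp).

5'-ATCTAGAGCGGGGGTTCCGTAGGGAAAATTAATACAAAGACAGATTACCAGAGCACATCGGTA-3'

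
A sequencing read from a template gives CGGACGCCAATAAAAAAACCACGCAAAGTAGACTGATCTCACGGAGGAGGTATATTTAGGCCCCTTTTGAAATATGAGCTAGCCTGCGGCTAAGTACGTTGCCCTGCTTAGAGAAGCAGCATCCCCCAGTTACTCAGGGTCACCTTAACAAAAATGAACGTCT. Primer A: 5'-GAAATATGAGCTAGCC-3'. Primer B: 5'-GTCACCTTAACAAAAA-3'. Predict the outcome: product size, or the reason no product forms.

Primer A (GAAATATGAGCTAGCC) matches the top strand at positions 69–84 (3' end points downstream).
Primer B (GTCACCTTAACAAAAA) also matches the top strand directly, at positions 139–154 — its reverse complement TTTTTGTTAAGGTGAC is not present.
Both primers anneal to the bottom strand with 3' ends pointing the same way, so neither can prime synthesis back toward the other.

No product — both primers anneal to the same strand and extend in the same direction.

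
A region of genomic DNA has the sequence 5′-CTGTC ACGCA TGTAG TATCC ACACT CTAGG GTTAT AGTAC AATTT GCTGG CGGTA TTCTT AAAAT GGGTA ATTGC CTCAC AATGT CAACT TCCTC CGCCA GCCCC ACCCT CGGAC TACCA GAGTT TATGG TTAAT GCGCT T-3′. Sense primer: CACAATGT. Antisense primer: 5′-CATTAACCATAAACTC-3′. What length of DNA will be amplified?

59 bp

The forward primer matches the template at positions 78–85.
The reverse primer's reverse complement is GAGTTTATGGTTAATG, which matches the template at positions 121–136.
Amplicon spans positions 78–136: 59 bp.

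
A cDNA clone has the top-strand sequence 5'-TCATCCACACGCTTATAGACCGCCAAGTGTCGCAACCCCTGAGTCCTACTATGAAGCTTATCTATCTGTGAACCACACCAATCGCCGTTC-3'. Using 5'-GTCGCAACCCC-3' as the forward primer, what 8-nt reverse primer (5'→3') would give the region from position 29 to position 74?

The product's 3' end on the top strand is position 74.
The reverse primer anneals to the top strand over positions 67–74, i.e. to TGTGAACC.
Its sequence written 5'→3' is the reverse complement: GGTTCACA.

5'-GGTTCACA-3'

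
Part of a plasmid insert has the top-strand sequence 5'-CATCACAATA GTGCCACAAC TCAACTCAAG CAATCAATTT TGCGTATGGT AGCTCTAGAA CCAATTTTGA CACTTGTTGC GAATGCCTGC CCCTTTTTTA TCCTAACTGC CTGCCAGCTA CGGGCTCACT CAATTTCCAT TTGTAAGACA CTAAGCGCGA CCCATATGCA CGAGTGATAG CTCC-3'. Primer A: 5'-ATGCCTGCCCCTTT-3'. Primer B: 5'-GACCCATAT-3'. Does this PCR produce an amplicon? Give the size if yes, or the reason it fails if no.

No product — both primers anneal to the same strand and extend in the same direction.

Primer A (ATGCCTGCCCCTTT) matches the top strand at positions 83–96 (3' end points downstream).
Primer B (GACCCATAT) also matches the top strand directly, at positions 159–167 — its reverse complement ATATGGGTC is not present.
Both primers anneal to the bottom strand with 3' ends pointing the same way, so neither can prime synthesis back toward the other.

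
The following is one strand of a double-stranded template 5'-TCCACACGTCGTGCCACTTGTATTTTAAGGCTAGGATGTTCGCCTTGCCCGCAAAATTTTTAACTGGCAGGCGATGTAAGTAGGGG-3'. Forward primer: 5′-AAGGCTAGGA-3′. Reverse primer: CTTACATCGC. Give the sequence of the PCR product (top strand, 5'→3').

5'-AAGGCTAGGATGTTCGCCTTGCCCGCAAAATTTTTAACTGGCAGGCGATGTAAG-3'

The forward primer matches the template at positions 27–36.
Reverse complement of the reverse primer: GCGATGTAAG. This occurs on the top strand at positions 71–80.
The product is the template from position 27 through 80 (54 bp).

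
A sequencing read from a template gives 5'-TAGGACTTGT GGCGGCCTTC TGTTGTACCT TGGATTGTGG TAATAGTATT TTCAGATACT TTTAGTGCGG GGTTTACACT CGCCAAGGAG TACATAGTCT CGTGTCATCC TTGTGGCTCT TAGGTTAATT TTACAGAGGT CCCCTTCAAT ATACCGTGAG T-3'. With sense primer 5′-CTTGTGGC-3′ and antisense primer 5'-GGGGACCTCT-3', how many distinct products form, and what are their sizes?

The forward primer CTTGTGGC matches the top strand at positions 6–13, 110–117.
The reverse primer's reverse complement is AGAGGTCCCC, matching at positions 135–144.
Each forward site pairs with the reverse site to give a product ending at position 144: sizes 139, 35 bp.

Two products: 139 bp, 35 bp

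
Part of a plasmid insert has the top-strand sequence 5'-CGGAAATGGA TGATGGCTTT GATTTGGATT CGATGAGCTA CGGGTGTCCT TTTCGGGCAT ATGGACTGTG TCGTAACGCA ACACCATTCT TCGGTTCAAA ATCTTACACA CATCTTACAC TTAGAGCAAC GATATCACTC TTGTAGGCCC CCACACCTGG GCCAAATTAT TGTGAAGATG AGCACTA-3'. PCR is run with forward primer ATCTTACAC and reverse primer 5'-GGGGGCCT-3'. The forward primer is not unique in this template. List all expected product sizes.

52 bp, 41 bp

The forward primer ATCTTACAC matches the top strand at positions 101–109, 112–120.
The reverse primer's reverse complement is AGGCCCCC, matching at positions 145–152.
Each forward site pairs with the reverse site to give a product ending at position 152: sizes 52, 41 bp.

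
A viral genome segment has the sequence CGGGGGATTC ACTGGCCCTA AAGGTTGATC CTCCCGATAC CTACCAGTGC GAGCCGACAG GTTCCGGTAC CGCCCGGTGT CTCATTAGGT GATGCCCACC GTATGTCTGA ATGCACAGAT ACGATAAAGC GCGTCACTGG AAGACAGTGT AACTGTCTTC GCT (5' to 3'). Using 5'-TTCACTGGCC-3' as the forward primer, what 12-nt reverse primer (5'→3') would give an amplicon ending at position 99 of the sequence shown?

5'-GTGGGCATCACC-3'

The forward primer binds at positions 8–17; the product's 3' end on the top strand is position 99.
The reverse primer anneals to the top strand over positions 88–99, i.e. to GGTGATGCCCAC.
Its sequence written 5'→3' is the reverse complement: GTGGGCATCACC.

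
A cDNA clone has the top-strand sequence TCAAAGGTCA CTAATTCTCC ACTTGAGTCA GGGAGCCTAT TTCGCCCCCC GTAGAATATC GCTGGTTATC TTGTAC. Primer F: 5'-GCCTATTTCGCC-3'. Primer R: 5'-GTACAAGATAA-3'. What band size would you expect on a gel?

The forward primer matches the template at positions 35–46.
Taking the reverse complement of GTACAAGATAA gives TTATCTTGTAC, found at positions 66–76 on the template; the primer anneals here to the top strand with its 3' end pointing upstream.
Amplicon spans positions 35–76: 42 bp.

42 bp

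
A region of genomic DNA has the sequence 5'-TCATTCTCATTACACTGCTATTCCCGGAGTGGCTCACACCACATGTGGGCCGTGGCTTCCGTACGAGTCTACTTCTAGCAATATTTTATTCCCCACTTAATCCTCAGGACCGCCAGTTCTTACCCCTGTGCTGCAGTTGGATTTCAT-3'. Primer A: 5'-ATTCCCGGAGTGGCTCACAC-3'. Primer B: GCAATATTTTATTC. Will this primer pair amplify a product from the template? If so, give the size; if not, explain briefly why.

No product — both primers anneal to the same strand and extend in the same direction.

Primer A (ATTCCCGGAGTGGCTCACAC) matches the top strand at positions 20–39 (3' end points downstream).
Primer B (GCAATATTTTATTC) also matches the top strand directly, at positions 78–91 — its reverse complement GAATAAAATATTGC is not present.
Both primers anneal to the bottom strand with 3' ends pointing the same way, so neither can prime synthesis back toward the other.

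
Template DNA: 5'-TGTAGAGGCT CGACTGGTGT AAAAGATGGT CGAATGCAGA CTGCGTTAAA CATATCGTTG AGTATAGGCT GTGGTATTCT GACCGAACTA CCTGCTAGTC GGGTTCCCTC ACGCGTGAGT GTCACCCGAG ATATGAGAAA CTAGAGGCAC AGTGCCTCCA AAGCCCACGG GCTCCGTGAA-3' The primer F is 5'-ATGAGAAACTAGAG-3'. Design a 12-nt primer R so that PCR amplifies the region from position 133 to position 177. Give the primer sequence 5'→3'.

5'-ACGGAGCCCGTG-3'

The product's 3' end on the top strand is position 177.
The reverse primer anneals to the top strand over positions 166–177, i.e. to CACGGGCTCCGT.
Its sequence written 5'→3' is the reverse complement: ACGGAGCCCGTG.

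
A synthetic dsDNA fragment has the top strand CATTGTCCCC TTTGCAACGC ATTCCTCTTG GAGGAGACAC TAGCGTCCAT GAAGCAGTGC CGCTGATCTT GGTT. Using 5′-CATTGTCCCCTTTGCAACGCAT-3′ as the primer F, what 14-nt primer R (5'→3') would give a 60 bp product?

The forward primer binds at positions 1–22, so a 60 bp product ends at position 1 + 60 − 1 = 60.
The reverse primer anneals to the top strand over positions 47–60, i.e. to CCATGAAGCAGTGC.
Its sequence written 5'→3' is the reverse complement: GCACTGCTTCATGG.

5'-GCACTGCTTCATGG-3'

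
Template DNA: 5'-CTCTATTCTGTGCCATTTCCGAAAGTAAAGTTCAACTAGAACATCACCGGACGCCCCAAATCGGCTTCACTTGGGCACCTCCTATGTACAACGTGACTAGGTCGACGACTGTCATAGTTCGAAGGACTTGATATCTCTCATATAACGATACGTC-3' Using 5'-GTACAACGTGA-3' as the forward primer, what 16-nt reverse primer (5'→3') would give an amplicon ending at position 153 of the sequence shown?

The forward primer binds at positions 86–96; the product's 3' end on the top strand is position 153.
The reverse primer anneals to the top strand over positions 138–153, i.e. to TCATATAACGATACGT.
Its sequence written 5'→3' is the reverse complement: ACGTATCGTTATATGA.

5'-ACGTATCGTTATATGA-3'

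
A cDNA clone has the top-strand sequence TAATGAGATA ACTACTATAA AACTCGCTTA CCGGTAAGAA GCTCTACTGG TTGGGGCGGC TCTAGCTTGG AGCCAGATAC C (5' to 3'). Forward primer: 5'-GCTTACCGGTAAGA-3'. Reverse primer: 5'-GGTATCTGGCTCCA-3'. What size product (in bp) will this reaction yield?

The forward primer matches the template at positions 26–39.
Taking the reverse complement of GGTATCTGGCTCCA gives TGGAGCCAGATACC, found at positions 68–81 on the template; the primer anneals here to the top strand with its 3' end pointing upstream.
Amplicon spans positions 26–81: 56 bp.

56 bp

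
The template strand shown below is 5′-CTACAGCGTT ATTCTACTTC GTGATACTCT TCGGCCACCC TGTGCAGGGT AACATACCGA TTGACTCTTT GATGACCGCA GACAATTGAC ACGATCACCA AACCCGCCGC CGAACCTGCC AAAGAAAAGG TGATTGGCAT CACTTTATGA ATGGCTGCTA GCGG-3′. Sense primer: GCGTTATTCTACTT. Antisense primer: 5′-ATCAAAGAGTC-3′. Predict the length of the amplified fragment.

The forward primer matches the template at positions 6–19.
Taking the reverse complement of ATCAAAGAGTC gives GACTCTTTGAT, found at positions 63–73 on the template; the primer anneals here to the top strand with its 3' end pointing upstream.
Product length = (reverse-primer end) − (forward-primer start) + 1 = 73 − 6 + 1 = 68 bp.

68 bp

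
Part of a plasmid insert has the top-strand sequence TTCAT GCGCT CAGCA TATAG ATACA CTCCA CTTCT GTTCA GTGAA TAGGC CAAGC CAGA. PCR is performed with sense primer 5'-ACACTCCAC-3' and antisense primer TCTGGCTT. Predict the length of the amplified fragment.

37 bp

Forward primer ACACTCCAC is found on the top strand at positions 23–31.
Taking the reverse complement of TCTGGCTT gives AAGCCAGA, found at positions 52–59 on the template; the primer anneals here to the top strand with its 3' end pointing upstream.
Product length = (reverse-primer end) − (forward-primer start) + 1 = 59 − 23 + 1 = 37 bp.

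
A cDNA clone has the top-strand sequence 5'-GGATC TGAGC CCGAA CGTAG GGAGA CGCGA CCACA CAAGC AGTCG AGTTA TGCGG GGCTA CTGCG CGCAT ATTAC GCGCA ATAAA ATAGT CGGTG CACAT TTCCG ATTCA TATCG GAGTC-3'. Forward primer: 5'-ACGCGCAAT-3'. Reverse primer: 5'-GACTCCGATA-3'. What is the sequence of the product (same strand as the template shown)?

5'-ACGCGCAATAAAATAGTCGGTGCACATTTCCGATTCATATCGGAGTC-3'

Forward primer ACGCGCAAT is found on the top strand at positions 74–82.
The reverse primer's reverse complement is TATCGGAGTC, which matches the template at positions 111–120.
The product is the template from position 74 through 120 (47 bp).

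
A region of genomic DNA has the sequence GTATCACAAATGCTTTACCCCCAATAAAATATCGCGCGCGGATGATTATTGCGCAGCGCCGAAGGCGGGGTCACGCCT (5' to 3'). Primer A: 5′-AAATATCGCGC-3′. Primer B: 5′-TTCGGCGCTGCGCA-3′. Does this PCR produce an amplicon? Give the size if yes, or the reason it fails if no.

Yes — a 37 bp product.

Primer A (AAATATCGCGC) matches the top strand at positions 27–37; it acts as a forward primer.
Primer B's reverse complement is TGCGCAGCGCCGAA, matching the top strand at positions 50–63; it acts as a reverse primer.
The 3' ends face each other across positions 27–63, giving a 37 bp product.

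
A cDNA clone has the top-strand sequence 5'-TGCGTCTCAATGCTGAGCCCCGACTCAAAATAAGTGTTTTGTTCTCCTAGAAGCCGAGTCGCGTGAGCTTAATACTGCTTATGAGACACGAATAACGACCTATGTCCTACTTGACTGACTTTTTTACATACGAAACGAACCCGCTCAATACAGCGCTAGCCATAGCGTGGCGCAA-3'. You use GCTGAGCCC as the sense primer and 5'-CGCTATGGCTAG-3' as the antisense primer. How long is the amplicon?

156 bp

Scanning the template, GCTGAGCCC occurs at positions 12–20; this primer anneals to the bottom strand there with its 3' end pointing downstream.
The reverse primer's reverse complement is CTAGCCATAGCG, which matches the template at positions 156–167.
Amplicon spans positions 12–167: 156 bp.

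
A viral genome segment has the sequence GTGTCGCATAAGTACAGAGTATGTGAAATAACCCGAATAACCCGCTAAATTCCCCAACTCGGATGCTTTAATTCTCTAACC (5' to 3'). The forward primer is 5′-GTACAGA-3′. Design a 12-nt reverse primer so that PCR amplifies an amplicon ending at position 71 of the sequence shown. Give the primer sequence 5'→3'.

The forward primer binds at positions 12–18; the product's 3' end on the top strand is position 71.
The reverse primer anneals to the top strand over positions 60–71, i.e. to CGGATGCTTTAA.
Its sequence written 5'→3' is the reverse complement: TTAAAGCATCCG.

5'-TTAAAGCATCCG-3'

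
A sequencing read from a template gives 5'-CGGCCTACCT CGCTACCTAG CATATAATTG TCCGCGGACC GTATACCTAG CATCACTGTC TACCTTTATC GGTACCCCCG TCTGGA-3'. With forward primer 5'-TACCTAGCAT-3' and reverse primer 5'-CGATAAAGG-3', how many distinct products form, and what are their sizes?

Two products: 58 bp, 28 bp

The forward primer TACCTAGCAT matches the top strand at positions 14–23, 44–53.
The reverse primer's reverse complement is CCTTTATCG, matching at positions 63–71.
Each forward site pairs with the reverse site to give a product ending at position 71: sizes 58, 28 bp.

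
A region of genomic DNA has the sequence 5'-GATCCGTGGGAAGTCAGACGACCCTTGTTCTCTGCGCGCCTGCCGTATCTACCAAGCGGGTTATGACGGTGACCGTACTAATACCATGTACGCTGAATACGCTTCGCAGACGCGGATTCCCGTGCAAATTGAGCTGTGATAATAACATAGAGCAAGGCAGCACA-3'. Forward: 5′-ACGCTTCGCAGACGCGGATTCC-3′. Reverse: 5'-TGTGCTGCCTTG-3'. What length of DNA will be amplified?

66 bp

The forward primer matches the template at positions 99–120.
Reverse complement of the reverse primer: CAAGGCAGCACA. This occurs on the top strand at positions 153–164.
The product runs from position 99 to position 164, so its length is 164 − 99 + 1 = 66 bp.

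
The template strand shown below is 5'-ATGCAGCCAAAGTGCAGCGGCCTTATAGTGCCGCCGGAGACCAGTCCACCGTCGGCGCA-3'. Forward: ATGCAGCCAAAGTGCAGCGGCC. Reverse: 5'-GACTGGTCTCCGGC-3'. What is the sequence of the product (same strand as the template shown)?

The forward primer matches the template at positions 1–22.
Reverse complement of the reverse primer: GCCGGAGACCAGTC. This occurs on the top strand at positions 33–46.
The product is the template from position 1 through 46 (46 bp).

5'-ATGCAGCCAAAGTGCAGCGGCCTTATAGTGCCGCCGGAGACCAGTC-3'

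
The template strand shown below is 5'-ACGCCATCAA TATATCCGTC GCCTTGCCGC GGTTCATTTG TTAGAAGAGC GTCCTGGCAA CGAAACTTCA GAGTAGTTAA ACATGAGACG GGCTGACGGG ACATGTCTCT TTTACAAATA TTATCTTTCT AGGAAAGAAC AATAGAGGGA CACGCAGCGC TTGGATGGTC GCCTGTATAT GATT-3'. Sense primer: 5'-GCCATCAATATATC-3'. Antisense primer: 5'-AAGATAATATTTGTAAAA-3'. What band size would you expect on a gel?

The forward primer matches the template at positions 3–16.
Reverse complement of the reverse primer: TTTTACAAATATTATCTT. This occurs on the top strand at positions 110–127.
Product length = (reverse-primer end) − (forward-primer start) + 1 = 127 − 3 + 1 = 125 bp.

125 bp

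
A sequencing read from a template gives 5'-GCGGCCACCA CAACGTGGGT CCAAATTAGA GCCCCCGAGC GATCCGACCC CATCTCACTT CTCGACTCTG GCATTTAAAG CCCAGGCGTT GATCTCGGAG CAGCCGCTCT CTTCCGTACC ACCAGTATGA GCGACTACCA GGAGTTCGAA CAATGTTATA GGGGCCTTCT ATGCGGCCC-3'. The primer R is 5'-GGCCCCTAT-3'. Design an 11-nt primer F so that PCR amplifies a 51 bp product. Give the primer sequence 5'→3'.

5'-GTACCACCAGT-3'

The reverse primer's reverse complement ATAGGGGCC matches the template at positions 158–166, so the product ends at position 166.
A 51 bp product then starts at position 166 − 51 + 1 = 116.
The forward primer is identical to the top strand there: GTACCACCAGT.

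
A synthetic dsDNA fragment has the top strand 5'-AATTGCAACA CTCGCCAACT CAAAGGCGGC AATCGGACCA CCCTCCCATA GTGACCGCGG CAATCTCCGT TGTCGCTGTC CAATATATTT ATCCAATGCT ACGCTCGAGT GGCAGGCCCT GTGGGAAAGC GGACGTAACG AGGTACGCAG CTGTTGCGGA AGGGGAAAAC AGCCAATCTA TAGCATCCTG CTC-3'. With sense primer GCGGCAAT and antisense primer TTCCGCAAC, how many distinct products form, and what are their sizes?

The forward primer GCGGCAAT matches the top strand at positions 26–33, 57–64.
The reverse primer's reverse complement is GTTGCGGAA, matching at positions 153–161.
Each forward site pairs with the reverse site to give a product ending at position 161: sizes 136, 105 bp.

Two products: 136 bp, 105 bp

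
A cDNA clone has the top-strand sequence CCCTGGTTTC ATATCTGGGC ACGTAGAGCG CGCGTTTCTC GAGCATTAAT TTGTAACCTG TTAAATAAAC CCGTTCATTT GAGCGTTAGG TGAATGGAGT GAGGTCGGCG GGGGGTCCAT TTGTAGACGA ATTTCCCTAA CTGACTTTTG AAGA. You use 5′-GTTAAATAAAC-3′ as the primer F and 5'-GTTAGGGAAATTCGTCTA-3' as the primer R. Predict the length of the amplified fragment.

82 bp

Forward primer GTTAAATAAAC is found on the top strand at positions 60–70.
Reverse complement of the reverse primer: TAGACGAATTTCCCTAAC. This occurs on the top strand at positions 124–141.
Amplicon spans positions 60–141: 82 bp.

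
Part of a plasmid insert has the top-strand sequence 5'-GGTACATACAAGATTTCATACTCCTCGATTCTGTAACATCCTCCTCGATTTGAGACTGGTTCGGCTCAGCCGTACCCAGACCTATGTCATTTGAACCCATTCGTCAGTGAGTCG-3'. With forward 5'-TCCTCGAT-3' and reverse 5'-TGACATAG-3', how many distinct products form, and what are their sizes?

The forward primer TCCTCGAT matches the top strand at positions 22–29, 42–49.
The reverse primer's reverse complement is CTATGTCA, matching at positions 82–89.
Each forward site pairs with the reverse site to give a product ending at position 89: sizes 68, 48 bp.

Two products: 68 bp, 48 bp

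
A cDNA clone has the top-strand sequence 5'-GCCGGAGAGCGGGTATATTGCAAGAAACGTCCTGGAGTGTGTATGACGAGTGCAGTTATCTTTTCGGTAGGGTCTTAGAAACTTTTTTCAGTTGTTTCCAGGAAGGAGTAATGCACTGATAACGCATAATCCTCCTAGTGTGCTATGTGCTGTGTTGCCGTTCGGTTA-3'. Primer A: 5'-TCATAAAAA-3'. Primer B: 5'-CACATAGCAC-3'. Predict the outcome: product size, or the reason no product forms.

Primer A (TCATAAAAA) does not match the top strand, and its reverse complement TTTTTATGA does not match either.
With no annealing site for primer A, no amplification occurs.

No product — primer A has no binding site in the template.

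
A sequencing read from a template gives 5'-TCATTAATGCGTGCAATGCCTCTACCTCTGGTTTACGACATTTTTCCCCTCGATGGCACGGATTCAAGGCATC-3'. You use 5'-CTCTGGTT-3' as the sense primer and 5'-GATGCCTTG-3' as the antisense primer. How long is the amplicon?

Scanning the template, CTCTGGTT occurs at positions 26–33; this primer anneals to the bottom strand there with its 3' end pointing downstream.
Taking the reverse complement of GATGCCTTG gives CAAGGCATC, found at positions 65–73 on the template; the primer anneals here to the top strand with its 3' end pointing upstream.
The product runs from position 26 to position 73, so its length is 73 − 26 + 1 = 48 bp.

48 bp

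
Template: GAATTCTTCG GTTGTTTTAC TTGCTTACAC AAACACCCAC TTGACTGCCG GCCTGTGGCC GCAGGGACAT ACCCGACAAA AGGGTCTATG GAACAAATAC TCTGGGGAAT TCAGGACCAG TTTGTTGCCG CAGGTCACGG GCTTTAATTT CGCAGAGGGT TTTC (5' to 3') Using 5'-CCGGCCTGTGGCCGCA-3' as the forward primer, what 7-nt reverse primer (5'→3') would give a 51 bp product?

5'-ATTTGTT-3'

The forward primer binds at positions 48–63, so a 51 bp product ends at position 48 + 51 − 1 = 98.
The reverse primer anneals to the top strand over positions 92–98, i.e. to AACAAAT.
Its sequence written 5'→3' is the reverse complement: ATTTGTT.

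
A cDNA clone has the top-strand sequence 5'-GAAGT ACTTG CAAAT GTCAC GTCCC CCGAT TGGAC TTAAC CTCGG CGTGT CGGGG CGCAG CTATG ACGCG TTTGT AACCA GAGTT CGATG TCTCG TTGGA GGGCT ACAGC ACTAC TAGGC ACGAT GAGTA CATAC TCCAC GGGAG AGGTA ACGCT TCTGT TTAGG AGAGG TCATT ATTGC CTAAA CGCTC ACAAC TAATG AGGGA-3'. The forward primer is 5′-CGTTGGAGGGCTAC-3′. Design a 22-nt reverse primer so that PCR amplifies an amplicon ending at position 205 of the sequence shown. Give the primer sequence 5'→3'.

5'-TCCCTCATTAGTTGTGAGCGTT-3'

The forward primer binds at positions 94–107; the product's 3' end on the top strand is position 205.
The reverse primer anneals to the top strand over positions 184–205, i.e. to AACGCTCACAACTAATGAGGGA.
Its sequence written 5'→3' is the reverse complement: TCCCTCATTAGTTGTGAGCGTT.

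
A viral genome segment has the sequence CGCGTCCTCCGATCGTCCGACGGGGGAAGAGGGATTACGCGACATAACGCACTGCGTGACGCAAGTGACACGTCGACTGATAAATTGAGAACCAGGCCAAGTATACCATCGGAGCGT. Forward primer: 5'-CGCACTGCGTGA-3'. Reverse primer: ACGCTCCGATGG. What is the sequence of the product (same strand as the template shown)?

The forward primer matches the template at positions 48–59.
Reverse complement of the reverse primer: CCATCGGAGCGT. This occurs on the top strand at positions 106–117.
The product is the template from position 48 through 117 (70 bp).

5'-CGCACTGCGTGACGCAAGTGACACGTCGACTGATAAATTGAGAACCAGGCCAAGTATACCATCGGAGCGT-3'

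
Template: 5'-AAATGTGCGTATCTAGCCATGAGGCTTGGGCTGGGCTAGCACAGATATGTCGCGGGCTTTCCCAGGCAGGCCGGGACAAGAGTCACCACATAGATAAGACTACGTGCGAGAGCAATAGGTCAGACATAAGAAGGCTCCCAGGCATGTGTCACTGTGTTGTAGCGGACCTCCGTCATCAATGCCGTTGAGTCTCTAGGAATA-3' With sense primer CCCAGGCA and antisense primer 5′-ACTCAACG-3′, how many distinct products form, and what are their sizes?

Two products: 130 bp, 54 bp

The forward primer CCCAGGCA matches the top strand at positions 61–68, 137–144.
The reverse primer's reverse complement is CGTTGAGT, matching at positions 183–190.
Each forward site pairs with the reverse site to give a product ending at position 190: sizes 130, 54 bp.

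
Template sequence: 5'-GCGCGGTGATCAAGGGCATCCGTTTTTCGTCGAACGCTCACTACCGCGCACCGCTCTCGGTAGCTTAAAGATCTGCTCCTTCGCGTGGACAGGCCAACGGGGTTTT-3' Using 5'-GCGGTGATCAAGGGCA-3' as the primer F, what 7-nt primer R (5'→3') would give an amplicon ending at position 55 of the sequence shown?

5'-AGCGGTG-3'

The forward primer binds at positions 3–18; the product's 3' end on the top strand is position 55.
The reverse primer anneals to the top strand over positions 49–55, i.e. to CACCGCT.
Its sequence written 5'→3' is the reverse complement: AGCGGTG.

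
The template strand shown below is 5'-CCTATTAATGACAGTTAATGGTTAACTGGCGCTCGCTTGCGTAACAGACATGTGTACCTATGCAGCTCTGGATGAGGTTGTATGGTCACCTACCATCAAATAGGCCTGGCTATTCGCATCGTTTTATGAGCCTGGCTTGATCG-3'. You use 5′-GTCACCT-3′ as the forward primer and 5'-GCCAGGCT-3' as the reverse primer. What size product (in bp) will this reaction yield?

Forward primer GTCACCT is found on the top strand at positions 85–91.
Taking the reverse complement of GCCAGGCT gives AGCCTGGC, found at positions 129–136 on the template; the primer anneals here to the top strand with its 3' end pointing upstream.
Product length = (reverse-primer end) − (forward-primer start) + 1 = 136 − 85 + 1 = 52 bp.

52 bp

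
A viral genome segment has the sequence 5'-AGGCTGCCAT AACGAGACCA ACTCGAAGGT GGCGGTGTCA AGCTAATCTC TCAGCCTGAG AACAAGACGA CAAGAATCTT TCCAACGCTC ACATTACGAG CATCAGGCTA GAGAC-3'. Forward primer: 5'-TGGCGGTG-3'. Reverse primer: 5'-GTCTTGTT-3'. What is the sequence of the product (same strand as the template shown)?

The forward primer matches the template at positions 30–37.
Taking the reverse complement of GTCTTGTT gives AACAAGAC, found at positions 61–68 on the template; the primer anneals here to the top strand with its 3' end pointing upstream.
The product is the template from position 30 through 68 (39 bp).

5'-TGGCGGTGTCAAGCTAATCTCTCAGCCTGAGAACAAGAC-3'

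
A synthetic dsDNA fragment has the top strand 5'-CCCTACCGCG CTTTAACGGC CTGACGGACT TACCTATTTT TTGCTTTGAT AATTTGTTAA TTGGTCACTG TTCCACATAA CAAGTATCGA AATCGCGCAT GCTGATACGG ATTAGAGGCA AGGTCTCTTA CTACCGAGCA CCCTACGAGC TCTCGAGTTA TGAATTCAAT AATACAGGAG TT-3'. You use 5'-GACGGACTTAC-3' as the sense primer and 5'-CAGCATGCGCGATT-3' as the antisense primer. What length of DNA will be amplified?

82 bp

Scanning the template, GACGGACTTAC occurs at positions 23–33; this primer anneals to the bottom strand there with its 3' end pointing downstream.
Reverse complement of the reverse primer: AATCGCGCATGCTG. This occurs on the top strand at positions 91–104.
Amplicon spans positions 23–104: 82 bp.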